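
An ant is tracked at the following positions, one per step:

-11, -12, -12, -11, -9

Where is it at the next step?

First differences are -1, +0, +1, +2; their common second difference is +1 (constant acceleration).
step 5: -9 + 3 → -6

-6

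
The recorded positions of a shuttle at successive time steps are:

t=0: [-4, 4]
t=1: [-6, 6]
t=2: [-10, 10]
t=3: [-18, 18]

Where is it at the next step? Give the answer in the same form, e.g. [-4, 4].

Consecutive displacements [-2, +2], [-4, +4], [-8, +8] scale by a factor of 2 each step.
step 4: [-18, 18] + [-16, +16] → [-34, 34]

[-34, 34]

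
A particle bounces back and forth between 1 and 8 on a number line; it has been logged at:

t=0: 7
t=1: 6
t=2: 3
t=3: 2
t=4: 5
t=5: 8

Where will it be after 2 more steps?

2

The value reflects between 1 and 8, moving 3 per step.
  step 6: 8 → 5
  step 7: 5 → 2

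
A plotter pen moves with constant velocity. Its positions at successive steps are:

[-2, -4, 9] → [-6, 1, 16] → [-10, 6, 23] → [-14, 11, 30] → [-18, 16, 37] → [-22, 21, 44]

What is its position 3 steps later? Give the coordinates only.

[-34, 36, 65]

The position changes by [-4, +5, +7] every step.
step 6: [-22, 21, 44] + [-4, +5, +7] → [-26, 26, 51]
step 7: [-26, 26, 51] + [-4, +5, +7] → [-30, 31, 58]
step 8: [-30, 31, 58] + [-4, +5, +7] → [-34, 36, 65]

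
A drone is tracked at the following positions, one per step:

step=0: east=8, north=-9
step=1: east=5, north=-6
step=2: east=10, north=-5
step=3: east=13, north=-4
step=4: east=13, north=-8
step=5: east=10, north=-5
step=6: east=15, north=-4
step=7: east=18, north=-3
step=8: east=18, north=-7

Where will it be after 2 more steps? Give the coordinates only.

The moves between consecutive positions are (-3, +3), (+5, +1), (+3, +1), (+0, -4), (-3, +3), (+5, +1), (+3, +1), (+0, -4); they repeat the 4-cycle [(-3, +3), (+5, +1), (+3, +1), (+0, -4)].
step 9: apply (-3, +3) → east=15, north=-4
step 10: apply (+5, +1) → east=20, north=-3

east=20, north=-3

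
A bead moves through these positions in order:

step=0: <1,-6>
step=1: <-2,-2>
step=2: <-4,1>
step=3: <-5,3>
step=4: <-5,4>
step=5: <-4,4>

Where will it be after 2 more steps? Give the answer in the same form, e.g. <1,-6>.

<1,1>

Successive displacements: <-3,+4>, <-2,+3>, <-1,+2>, <+0,+1>, <+1,+0> — each changes by <+1,-1>.
step 6: <-4,4> + <+2,-1> → <-2,3>
step 7: <-2,3> + <+3,-2> → <1,1>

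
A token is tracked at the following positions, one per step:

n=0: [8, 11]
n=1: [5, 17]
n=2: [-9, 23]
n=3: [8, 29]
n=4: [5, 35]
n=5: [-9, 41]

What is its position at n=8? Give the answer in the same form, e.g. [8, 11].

[-9, 59]

The first coordinate repeats the cycle [8, 5, -9] with period 3; step 8 mod 3 = 2, giving -9.
The second coordinate changes by +6 each step, so at step 8 it is 11 + 8·(6) = 59.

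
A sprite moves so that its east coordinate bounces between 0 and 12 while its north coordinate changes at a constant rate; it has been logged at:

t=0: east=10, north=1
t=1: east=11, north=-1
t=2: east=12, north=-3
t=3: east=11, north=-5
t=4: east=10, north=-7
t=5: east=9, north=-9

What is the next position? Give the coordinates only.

The east coordinate travels 1 per step and bounces off the walls at 0 and 12.
  step 6: 9 → 8
The north coordinate changes by -2 each step: at step 6 it is -11.

east=8, north=-11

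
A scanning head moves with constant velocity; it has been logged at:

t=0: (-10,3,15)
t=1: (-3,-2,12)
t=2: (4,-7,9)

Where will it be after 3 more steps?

(25,-22,0)

Each step adds (+7,-5,-3) to the position.
step 3: (4,-7,9) + (+7,-5,-3) → (11,-12,6)
step 4: (11,-12,6) + (+7,-5,-3) → (18,-17,3)
step 5: (18,-17,3) + (+7,-5,-3) → (25,-22,0)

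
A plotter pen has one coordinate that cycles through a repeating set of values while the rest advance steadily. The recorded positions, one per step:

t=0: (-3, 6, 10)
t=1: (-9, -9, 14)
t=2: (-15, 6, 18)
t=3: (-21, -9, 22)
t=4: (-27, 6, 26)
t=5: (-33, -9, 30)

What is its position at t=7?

(-45, -9, 38)

The first coordinate changes by -6 each step, so at step 7 it is -3 + 7·(-6) = -45.
The second coordinate repeats the cycle [6, -9] with period 2; step 7 mod 2 = 1, giving -9.
The third coordinate changes by +4 each step, so at step 7 it is 10 + 7·(4) = 38.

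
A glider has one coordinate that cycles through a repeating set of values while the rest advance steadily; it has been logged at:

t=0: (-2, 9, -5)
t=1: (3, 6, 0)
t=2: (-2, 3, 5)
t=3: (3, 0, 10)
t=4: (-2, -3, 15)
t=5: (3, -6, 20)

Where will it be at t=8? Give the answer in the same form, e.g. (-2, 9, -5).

(-2, -15, 35)

The first coordinate repeats the cycle [-2, 3] with period 2; step 8 mod 2 = 0, giving -2.
The second coordinate changes by -3 each step, so at step 8 it is 9 + 8·(-3) = -15.
The third coordinate changes by +5 each step, so at step 8 it is -5 + 8·(5) = 35.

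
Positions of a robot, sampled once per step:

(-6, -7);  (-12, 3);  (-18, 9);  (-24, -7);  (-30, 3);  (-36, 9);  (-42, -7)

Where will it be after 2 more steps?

First: linear, -6 per step → -54 at step 8.
Second: cycles through -7, 3, 9 every 3 steps. Step 8 lands at position 2 of the cycle → 9.

(-54, 9)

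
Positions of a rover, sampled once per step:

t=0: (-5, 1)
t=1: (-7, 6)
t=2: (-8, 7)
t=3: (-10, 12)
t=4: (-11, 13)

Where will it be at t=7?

The moves between consecutive positions are (-2, +5), (-1, +1), (-2, +5), (-1, +1); they repeat the 2-cycle [(-2, +5), (-1, +1)].
step 5: apply (-2, +5) → (-13, 18)
step 6: apply (-1, +1) → (-14, 19)
step 7: apply (-2, +5) → (-16, 24)

(-16, 24)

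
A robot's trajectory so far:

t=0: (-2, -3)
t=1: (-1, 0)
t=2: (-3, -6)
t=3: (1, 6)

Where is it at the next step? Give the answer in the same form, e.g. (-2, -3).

(-7, -18)

Consecutive displacements (+1, +3), (-2, -6), (+4, +12) scale by a factor of -2 each step.
step 4: (1, 6) + (-8, -24) → (-7, -18)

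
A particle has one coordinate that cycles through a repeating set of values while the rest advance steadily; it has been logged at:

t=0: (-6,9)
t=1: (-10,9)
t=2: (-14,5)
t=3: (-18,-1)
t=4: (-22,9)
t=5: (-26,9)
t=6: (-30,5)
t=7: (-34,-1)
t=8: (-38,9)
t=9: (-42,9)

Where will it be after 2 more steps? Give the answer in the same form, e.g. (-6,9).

(-50,-1)

First: linear, -4 per step → -50 at step 11.
Second: cycles through 9, 9, 5, -1 every 4 steps. Step 11 lands at position 3 of the cycle → -1.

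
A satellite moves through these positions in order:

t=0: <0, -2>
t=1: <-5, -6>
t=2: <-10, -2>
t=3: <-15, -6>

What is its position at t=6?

First: linear, -5 per step → -30 at step 6.
Second: cycles through -2, -6 every 2 steps. Step 6 lands at position 0 of the cycle → -2.

<-30, -2>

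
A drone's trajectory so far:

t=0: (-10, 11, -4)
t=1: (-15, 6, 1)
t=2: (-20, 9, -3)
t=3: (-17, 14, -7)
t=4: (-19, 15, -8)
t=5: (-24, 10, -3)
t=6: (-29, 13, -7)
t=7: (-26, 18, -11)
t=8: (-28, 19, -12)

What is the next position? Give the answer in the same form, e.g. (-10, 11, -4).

The moves between consecutive positions are (-5, -5, +5), (-5, +3, -4), (+3, +5, -4), (-2, +1, -1), (-5, -5, +5), (-5, +3, -4), (+3, +5, -4), (-2, +1, -1); they repeat the 4-cycle [(-5, -5, +5), (-5, +3, -4), (+3, +5, -4), (-2, +1, -1)].
step 9: apply (-5, -5, +5) → (-33, 14, -7)

(-33, 14, -7)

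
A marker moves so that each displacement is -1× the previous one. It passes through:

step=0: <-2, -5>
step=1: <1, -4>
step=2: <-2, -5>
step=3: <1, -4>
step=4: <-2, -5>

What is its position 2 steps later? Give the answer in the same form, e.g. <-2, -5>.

The jumps are <+3, +1>, <-3, -1>, <+3, +1>, <-3, -1> — a geometric progression with ratio -1.
step 5: <-2, -5> + <+3, +1> → <1, -4>
step 6: <1, -4> + <-3, -1> → <-2, -5>

<-2, -5>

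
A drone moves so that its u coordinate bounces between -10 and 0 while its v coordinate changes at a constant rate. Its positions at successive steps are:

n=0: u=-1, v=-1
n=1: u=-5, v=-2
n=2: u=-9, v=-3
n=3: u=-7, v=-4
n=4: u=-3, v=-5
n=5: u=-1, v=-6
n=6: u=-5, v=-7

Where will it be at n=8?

u=-7, v=-9

The u coordinate reflects between -10 and 0, moving 4 per step.
  step 7: -5 → -9
  step 8: -9 → -7
The v coordinate changes by -1 each step: at step 8 it is -9.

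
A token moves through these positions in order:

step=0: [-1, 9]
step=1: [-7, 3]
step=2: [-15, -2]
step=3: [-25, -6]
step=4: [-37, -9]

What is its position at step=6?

[-67, -12]

Successive displacements: [-6, -6], [-8, -5], [-10, -4], [-12, -3] — each changes by [-2, +1].
step 5: [-37, -9] + [-14, -2] → [-51, -11]
step 6: [-51, -11] + [-16, -1] → [-67, -12]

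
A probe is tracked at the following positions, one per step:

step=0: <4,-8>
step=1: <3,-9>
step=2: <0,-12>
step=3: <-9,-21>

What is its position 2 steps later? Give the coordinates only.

The jumps are <-1,-1>, <-3,-3>, <-9,-9> — a geometric progression with ratio 3.
step 4: <-9,-21> + <-27,-27> → <-36,-48>
step 5: <-36,-48> + <-81,-81> → <-117,-129>

<-117,-129>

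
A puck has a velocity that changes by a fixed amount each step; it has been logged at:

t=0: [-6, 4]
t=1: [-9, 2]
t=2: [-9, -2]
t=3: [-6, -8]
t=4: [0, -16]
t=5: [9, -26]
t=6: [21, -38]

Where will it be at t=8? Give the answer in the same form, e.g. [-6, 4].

First differences are [-3, -2], [+0, -4], [+3, -6], [+6, -8], [+9, -10], [+12, -12]; their common second difference is [+3, -2] (constant acceleration).
step 7: [21, -38] + [+15, -14] → [36, -52]
step 8: [36, -52] + [+18, -16] → [54, -68]

[54, -68]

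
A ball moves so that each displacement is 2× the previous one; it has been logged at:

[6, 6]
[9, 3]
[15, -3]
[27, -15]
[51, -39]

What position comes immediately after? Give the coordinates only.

The jumps are [+3, -3], [+6, -6], [+12, -12], [+24, -24] — a geometric progression with ratio 2.
step 5: [51, -39] + [+48, -48] → [99, -87]

[99, -87]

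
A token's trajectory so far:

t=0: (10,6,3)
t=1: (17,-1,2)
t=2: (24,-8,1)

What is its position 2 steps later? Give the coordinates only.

The position changes by (+7,-7,-1) every step.
step 3: (24,-8,1) + (+7,-7,-1) → (31,-15,0)
step 4: (31,-15,0) + (+7,-7,-1) → (38,-22,-1)

(38,-22,-1)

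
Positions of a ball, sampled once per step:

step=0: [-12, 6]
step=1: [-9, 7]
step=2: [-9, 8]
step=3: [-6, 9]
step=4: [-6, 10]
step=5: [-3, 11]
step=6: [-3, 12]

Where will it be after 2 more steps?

[0, 14]

Step-to-step displacements: [+3, +1], [+0, +1], [+3, +1], [+0, +1], [+3, +1], [+0, +1] — a repeating cycle of length 2.
step 7: apply [+3, +1] → [0, 13]
step 8: apply [+0, +1] → [0, 14]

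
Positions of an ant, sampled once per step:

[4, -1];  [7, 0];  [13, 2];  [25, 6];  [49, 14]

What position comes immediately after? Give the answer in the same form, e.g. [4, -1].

Consecutive displacements [+3, +1], [+6, +2], [+12, +4], [+24, +8] scale by a factor of 2 each step.
step 5: [49, 14] + [+48, +16] → [97, 30]

[97, 30]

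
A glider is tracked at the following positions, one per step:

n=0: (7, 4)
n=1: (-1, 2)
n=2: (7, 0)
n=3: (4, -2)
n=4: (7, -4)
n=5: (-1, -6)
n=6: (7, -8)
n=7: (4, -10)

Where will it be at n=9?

The first coordinate repeats the cycle [7, -1, 7, 4] with period 4; step 9 mod 4 = 1, giving -1.
The second coordinate changes by -2 each step, so at step 9 it is 4 + 9·(-2) = -14.

(-1, -14)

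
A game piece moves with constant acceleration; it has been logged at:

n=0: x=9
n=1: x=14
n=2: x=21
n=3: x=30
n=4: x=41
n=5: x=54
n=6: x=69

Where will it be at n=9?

x=126

First differences are +5, +7, +9, +11, +13, +15; their common second difference is +2 (constant acceleration).
step 7: 69 + 17 → x=86
step 8: 86 + 19 → x=105
step 9: 105 + 21 → x=126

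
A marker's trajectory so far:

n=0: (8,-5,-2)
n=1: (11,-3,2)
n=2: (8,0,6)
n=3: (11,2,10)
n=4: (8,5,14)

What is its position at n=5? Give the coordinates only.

(11,7,18)

Differencing gives (+3,+2,+4), (-3,+3,+4), (+3,+2,+4), (-3,+3,+4). This is the pattern (+3,+2,+4), (-3,+3,+4) repeated.
step 5: apply (+3,+2,+4) → (11,7,18)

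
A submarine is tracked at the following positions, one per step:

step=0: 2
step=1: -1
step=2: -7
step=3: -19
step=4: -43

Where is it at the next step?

The jumps are -3, -6, -12, -24 — a geometric progression with ratio 2.
step 5: -43 − 48 → -91

-91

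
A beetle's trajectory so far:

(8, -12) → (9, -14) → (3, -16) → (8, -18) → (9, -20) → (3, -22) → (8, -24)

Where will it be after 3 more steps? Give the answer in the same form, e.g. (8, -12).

(8, -30)

First: cycles through 8, 9, 3 every 3 steps. Step 9 lands at position 0 of the cycle → 8.
Second: linear, -2 per step → -30 at step 9.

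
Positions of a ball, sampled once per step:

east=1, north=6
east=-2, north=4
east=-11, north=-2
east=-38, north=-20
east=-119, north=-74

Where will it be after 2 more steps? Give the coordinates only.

east=-1091, north=-722

The jumps are (-3, -2), (-9, -6), (-27, -18), (-81, -54) — a geometric progression with ratio 3.
step 5: east=-119, north=-74 + (-243, -162) → east=-362, north=-236
step 6: east=-362, north=-236 + (-729, -486) → east=-1091, north=-722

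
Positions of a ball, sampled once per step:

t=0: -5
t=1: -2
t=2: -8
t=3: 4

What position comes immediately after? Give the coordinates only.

Consecutive displacements +3, -6, +12 scale by a factor of -2 each step.
step 4: 4 − 24 → -20

-20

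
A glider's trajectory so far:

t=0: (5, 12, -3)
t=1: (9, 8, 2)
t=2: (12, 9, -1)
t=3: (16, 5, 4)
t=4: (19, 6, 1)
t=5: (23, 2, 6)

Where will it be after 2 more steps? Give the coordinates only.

Differencing gives (+4, -4, +5), (+3, +1, -3), (+4, -4, +5), (+3, +1, -3), (+4, -4, +5). This is the pattern (+4, -4, +5), (+3, +1, -3) repeated.
step 6: apply (+3, +1, -3) → (26, 3, 3)
step 7: apply (+4, -4, +5) → (30, -1, 8)

(30, -1, 8)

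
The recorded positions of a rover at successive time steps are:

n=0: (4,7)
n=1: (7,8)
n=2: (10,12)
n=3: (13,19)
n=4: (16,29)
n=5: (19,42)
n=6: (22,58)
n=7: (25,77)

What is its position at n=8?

First differences are (+3,+1), (+3,+4), (+3,+7), (+3,+10), (+3,+13), (+3,+16), (+3,+19); their common second difference is (+0,+3) (constant acceleration).
step 8: (25,77) + (+3,+22) → (28,99)

(28,99)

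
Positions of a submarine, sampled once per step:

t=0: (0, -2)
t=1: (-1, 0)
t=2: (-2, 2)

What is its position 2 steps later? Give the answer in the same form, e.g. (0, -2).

(-4, 6)

Each step adds (-1, +2) to the position.
step 3: (-2, 2) + (-1, +2) → (-3, 4)
step 4: (-3, 4) + (-1, +2) → (-4, 6)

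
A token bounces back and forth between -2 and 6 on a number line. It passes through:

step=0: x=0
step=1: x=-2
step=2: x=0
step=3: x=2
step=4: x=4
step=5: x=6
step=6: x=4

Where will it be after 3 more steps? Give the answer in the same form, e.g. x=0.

x=-2

The value reflects between -2 and 6, moving 2 per step.
  step 7: 4 → 2
  step 8: 2 → 0
  step 9: 0 → -2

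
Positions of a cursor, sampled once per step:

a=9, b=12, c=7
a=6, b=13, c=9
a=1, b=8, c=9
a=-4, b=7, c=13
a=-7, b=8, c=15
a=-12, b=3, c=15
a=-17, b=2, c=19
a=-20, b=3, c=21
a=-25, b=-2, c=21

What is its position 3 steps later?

Step-to-step displacements: (-3,+1,+2), (-5,-5,+0), (-5,-1,+4), (-3,+1,+2), (-5,-5,+0), (-5,-1,+4), (-3,+1,+2), (-5,-5,+0) — a repeating cycle of length 3.
step 9: apply (-5,-1,+4) → a=-30, b=-3, c=25
step 10: apply (-3,+1,+2) → a=-33, b=-2, c=27
step 11: apply (-5,-5,+0) → a=-38, b=-7, c=27

a=-38, b=-7, c=27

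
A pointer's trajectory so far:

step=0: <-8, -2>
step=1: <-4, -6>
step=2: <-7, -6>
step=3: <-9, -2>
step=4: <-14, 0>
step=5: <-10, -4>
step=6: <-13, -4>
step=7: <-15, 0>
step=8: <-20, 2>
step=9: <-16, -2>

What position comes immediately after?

<-19, -2>

Step-to-step displacements: <+4, -4>, <-3, +0>, <-2, +4>, <-5, +2>, <+4, -4>, <-3, +0>, <-2, +4>, <-5, +2>, <+4, -4> — a repeating cycle of length 4.
step 10: apply <-3, +0> → <-19, -2>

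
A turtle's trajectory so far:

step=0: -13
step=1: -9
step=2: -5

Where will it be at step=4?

Each step adds +4 to the position.
step 3: -5 + 4 → -1
step 4: -1 + 4 → 3

3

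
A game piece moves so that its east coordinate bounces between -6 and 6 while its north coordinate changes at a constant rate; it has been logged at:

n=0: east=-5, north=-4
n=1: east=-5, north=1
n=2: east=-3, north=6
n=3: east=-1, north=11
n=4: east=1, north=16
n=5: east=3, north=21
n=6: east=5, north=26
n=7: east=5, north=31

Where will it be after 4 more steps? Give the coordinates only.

east=-3, north=51

The east coordinate reflects between -6 and 6, moving 2 per step.
  step 8: 5 → 3
  step 9: 3 → 1
  step 10: 1 → -1
  step 11: -1 → -3
The north coordinate changes by +5 each step: at step 11 it is 51.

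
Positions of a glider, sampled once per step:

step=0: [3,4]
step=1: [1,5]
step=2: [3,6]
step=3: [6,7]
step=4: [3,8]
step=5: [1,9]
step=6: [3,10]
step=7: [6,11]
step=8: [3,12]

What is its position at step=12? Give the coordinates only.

The first coordinate repeats the cycle [3, 1, 3, 6] with period 4; step 12 mod 4 = 0, giving 3.
The second coordinate changes by +1 each step, so at step 12 it is 4 + 12·(1) = 16.

[3,16]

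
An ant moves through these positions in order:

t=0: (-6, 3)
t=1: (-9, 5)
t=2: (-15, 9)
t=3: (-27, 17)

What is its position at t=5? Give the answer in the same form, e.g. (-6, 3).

(-99, 65)

Consecutive displacements (-3, +2), (-6, +4), (-12, +8) scale by a factor of 2 each step.
step 4: (-27, 17) + (-24, +16) → (-51, 33)
step 5: (-51, 33) + (-48, +32) → (-99, 65)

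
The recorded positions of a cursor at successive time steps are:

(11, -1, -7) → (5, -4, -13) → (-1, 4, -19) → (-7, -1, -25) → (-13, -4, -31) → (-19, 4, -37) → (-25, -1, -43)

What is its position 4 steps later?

First: linear, -6 per step → -49 at step 10.
Second: cycles through -1, -4, 4 every 3 steps. Step 10 lands at position 1 of the cycle → -4.
Third: linear, -6 per step → -67 at step 10.

(-49, -4, -67)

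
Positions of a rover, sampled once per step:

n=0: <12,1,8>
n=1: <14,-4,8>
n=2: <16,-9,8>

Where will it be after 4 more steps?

<24,-29,8>

The position changes by <+2,-5,+0> every step.
step 3: <16,-9,8> + <+2,-5,+0> → <18,-14,8>
step 4: <18,-14,8> + <+2,-5,+0> → <20,-19,8>
step 5: <20,-19,8> + <+2,-5,+0> → <22,-24,8>
step 6: <22,-24,8> + <+2,-5,+0> → <24,-29,8>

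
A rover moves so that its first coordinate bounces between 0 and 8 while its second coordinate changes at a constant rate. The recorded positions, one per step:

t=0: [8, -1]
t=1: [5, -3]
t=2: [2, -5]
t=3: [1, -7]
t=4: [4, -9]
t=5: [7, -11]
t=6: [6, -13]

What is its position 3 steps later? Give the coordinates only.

[3, -19]

The first coordinate travels 3 per step and bounces off the walls at 0 and 8.
  step 7: 6 → 3
  step 8: 3 → 0
  step 9: 0 → 3
The second coordinate changes by -2 each step: at step 9 it is -19.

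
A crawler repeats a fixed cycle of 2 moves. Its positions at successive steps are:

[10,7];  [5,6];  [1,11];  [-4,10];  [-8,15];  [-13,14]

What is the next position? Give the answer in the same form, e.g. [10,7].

The moves between consecutive positions are [-5,-1], [-4,+5], [-5,-1], [-4,+5], [-5,-1]; they repeat the 2-cycle [[-5,-1], [-4,+5]].
step 6: apply [-4,+5] → [-17,19]

[-17,19]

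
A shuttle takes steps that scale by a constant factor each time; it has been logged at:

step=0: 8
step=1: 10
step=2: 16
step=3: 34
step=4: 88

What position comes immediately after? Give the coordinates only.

Step-to-step displacements: +2, +6, +18, +54; each is 3× the previous.
step 5: 88 + 162 → 250

250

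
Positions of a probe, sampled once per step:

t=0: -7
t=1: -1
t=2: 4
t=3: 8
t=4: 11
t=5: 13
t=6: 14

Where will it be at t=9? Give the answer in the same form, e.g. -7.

First differences are +6, +5, +4, +3, +2, +1; their common second difference is -1 (constant acceleration).
step 7: 14 + 0 → 14
step 8: 14 − 1 → 13
step 9: 13 − 2 → 11

11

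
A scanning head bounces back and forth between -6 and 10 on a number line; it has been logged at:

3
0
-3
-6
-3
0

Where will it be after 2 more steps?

6

The value reflects between -6 and 10, moving 3 per step.
  step 6: 0 → 3
  step 7: 3 → 6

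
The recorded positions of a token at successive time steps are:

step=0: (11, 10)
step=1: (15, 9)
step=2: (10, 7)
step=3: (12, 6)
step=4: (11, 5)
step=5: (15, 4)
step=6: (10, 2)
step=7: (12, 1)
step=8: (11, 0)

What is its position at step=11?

Step-to-step displacements: (+4, -1), (-5, -2), (+2, -1), (-1, -1), (+4, -1), (-5, -2), (+2, -1), (-1, -1) — a repeating cycle of length 4.
step 9: apply (+4, -1) → (15, -1)
step 10: apply (-5, -2) → (10, -3)
step 11: apply (+2, -1) → (12, -4)

(12, -4)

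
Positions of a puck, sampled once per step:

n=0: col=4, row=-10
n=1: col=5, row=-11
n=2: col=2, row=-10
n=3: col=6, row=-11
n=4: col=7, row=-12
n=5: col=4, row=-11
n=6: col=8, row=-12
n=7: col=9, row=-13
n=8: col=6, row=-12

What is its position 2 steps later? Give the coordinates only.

col=11, row=-14

Differencing gives (+1, -1), (-3, +1), (+4, -1), (+1, -1), (-3, +1), (+4, -1), (+1, -1), (-3, +1). This is the pattern (+1, -1), (-3, +1), (+4, -1) repeated.
step 9: apply (+4, -1) → col=10, row=-13
step 10: apply (+1, -1) → col=11, row=-14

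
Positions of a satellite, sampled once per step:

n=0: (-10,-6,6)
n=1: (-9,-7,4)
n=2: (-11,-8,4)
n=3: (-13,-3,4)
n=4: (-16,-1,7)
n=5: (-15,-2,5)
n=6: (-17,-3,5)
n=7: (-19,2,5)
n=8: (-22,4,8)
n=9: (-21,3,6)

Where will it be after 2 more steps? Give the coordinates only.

(-25,7,6)

Differencing gives (+1,-1,-2), (-2,-1,+0), (-2,+5,+0), (-3,+2,+3), (+1,-1,-2), (-2,-1,+0), (-2,+5,+0), (-3,+2,+3), (+1,-1,-2). This is the pattern (+1,-1,-2), (-2,-1,+0), (-2,+5,+0), (-3,+2,+3) repeated.
step 10: apply (-2,-1,+0) → (-23,2,6)
step 11: apply (-2,+5,+0) → (-25,7,6)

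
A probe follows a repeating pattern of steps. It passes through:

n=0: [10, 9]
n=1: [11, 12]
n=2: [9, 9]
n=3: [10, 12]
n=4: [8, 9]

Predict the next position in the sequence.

[9, 12]

The moves between consecutive positions are [+1, +3], [-2, -3], [+1, +3], [-2, -3]; they repeat the 2-cycle [[+1, +3], [-2, -3]].
step 5: apply [+1, +3] → [9, 12]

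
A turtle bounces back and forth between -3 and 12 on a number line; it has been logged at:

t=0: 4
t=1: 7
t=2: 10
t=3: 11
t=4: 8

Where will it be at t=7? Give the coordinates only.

-1

The value reflects between -3 and 12, moving 3 per step.
  step 5: 8 → 5
  step 6: 5 → 2
  step 7: 2 → -1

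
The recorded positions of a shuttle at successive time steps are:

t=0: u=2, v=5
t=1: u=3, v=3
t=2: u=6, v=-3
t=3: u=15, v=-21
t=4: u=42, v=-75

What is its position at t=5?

Consecutive displacements (+1, -2), (+3, -6), (+9, -18), (+27, -54) scale by a factor of 3 each step.
step 5: u=42, v=-75 + (+81, -162) → u=123, v=-237

u=123, v=-237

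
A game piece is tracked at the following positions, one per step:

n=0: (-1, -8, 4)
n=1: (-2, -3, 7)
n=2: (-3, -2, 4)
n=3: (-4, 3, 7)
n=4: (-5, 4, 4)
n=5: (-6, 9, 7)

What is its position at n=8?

(-9, 16, 4)

Step-to-step displacements: (-1, +5, +3), (-1, +1, -3), (-1, +5, +3), (-1, +1, -3), (-1, +5, +3) — a repeating cycle of length 2.
step 6: apply (-1, +1, -3) → (-7, 10, 4)
step 7: apply (-1, +5, +3) → (-8, 15, 7)
step 8: apply (-1, +1, -3) → (-9, 16, 4)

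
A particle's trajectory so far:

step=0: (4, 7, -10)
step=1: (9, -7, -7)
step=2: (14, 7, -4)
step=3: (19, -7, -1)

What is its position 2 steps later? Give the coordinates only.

(29, -7, 5)

The first coordinate changes by +5 each step, so at step 5 it is 4 + 5·(5) = 29.
The second coordinate repeats the cycle [7, -7] with period 2; step 5 mod 2 = 1, giving -7.
The third coordinate changes by +3 each step, so at step 5 it is -10 + 5·(3) = 5.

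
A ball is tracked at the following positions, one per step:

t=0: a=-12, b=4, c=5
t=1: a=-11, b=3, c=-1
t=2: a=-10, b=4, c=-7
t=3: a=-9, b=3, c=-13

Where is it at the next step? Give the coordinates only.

A: linear, +1 per step → -8 at step 4.
B: cycles through 4, 3 every 2 steps. Step 4 lands at position 0 of the cycle → 4.
C: linear, -6 per step → -19 at step 4.

a=-8, b=4, c=-19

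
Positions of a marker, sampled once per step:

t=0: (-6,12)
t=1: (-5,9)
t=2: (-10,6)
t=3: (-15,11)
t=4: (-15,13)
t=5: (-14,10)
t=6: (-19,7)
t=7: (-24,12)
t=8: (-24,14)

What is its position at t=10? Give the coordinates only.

(-28,8)

Step-to-step displacements: (+1,-3), (-5,-3), (-5,+5), (+0,+2), (+1,-3), (-5,-3), (-5,+5), (+0,+2) — a repeating cycle of length 4.
step 9: apply (+1,-3) → (-23,11)
step 10: apply (-5,-3) → (-28,8)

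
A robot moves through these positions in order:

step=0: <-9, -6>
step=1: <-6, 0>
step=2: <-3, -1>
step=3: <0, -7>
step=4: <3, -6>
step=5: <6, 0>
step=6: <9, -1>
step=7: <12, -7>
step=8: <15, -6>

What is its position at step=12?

First: linear, +3 per step → 27 at step 12.
Second: cycles through -6, 0, -1, -7 every 4 steps. Step 12 lands at position 0 of the cycle → -6.

<27, -6>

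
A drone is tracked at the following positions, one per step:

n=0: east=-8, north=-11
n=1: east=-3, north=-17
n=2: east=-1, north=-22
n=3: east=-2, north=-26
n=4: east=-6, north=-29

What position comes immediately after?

Taking differences between consecutive positions: (+5, -6), (+2, -5), (-1, -4), (-4, -3). These grow by (-3, +1) each step.
step 5: east=-6, north=-29 + (-7, -2) → east=-13, north=-31

east=-13, north=-31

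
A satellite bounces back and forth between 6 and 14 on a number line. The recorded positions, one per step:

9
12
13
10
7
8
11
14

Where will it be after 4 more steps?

The value reflects between 6 and 14, moving 3 per step.
  step 8: 14 → 11
  step 9: 11 → 8
  step 10: 8 → 7
  step 11: 7 → 10

10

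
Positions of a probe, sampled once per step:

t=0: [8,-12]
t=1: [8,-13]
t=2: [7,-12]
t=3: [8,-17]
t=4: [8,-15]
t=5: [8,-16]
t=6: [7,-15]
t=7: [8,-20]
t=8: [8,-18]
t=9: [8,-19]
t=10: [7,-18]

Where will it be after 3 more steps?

[8,-22]

Step-to-step displacements: [+0,-1], [-1,+1], [+1,-5], [+0,+2], [+0,-1], [-1,+1], [+1,-5], [+0,+2], [+0,-1], [-1,+1] — a repeating cycle of length 4.
step 11: apply [+1,-5] → [8,-23]
step 12: apply [+0,+2] → [8,-21]
step 13: apply [+0,-1] → [8,-22]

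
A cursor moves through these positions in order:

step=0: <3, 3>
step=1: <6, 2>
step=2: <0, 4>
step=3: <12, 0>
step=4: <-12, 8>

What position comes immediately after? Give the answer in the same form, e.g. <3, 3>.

Consecutive displacements <+3, -1>, <-6, +2>, <+12, -4>, <-24, +8> scale by a factor of -2 each step.
step 5: <-12, 8> + <+48, -16> → <36, -8>

<36, -8>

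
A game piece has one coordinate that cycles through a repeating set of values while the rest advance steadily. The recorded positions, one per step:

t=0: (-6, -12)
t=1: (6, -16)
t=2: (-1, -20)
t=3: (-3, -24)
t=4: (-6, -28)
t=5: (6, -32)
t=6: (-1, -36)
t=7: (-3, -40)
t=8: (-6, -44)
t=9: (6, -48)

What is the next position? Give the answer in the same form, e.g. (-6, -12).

The first coordinate repeats the cycle [-6, 6, -1, -3] with period 4; step 10 mod 4 = 2, giving -1.
The second coordinate changes by -4 each step, so at step 10 it is -12 + 10·(-4) = -52.

(-1, -52)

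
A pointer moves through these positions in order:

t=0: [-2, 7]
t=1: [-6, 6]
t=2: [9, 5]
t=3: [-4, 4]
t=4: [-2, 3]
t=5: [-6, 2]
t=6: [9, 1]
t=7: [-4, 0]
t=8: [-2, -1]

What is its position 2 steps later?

[9, -3]

First: cycles through -2, -6, 9, -4 every 4 steps. Step 10 lands at position 2 of the cycle → 9.
Second: linear, -1 per step → -3 at step 10.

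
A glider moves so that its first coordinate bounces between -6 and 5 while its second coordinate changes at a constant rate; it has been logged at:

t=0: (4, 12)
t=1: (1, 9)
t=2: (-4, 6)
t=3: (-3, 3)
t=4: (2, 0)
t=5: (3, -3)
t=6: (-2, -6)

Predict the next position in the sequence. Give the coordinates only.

(-5, -9)

The first coordinate reflects between -6 and 5, moving 5 per step.
  step 7: -2 → -5
The second coordinate changes by -3 each step: at step 7 it is -9.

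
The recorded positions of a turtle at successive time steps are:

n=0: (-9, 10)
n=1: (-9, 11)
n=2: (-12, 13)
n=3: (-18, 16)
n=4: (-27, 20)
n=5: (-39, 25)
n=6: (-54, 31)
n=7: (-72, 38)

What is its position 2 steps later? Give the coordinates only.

First differences are (+0, +1), (-3, +2), (-6, +3), (-9, +4), (-12, +5), (-15, +6), (-18, +7); their common second difference is (-3, +1) (constant acceleration).
step 8: (-72, 38) + (-21, +8) → (-93, 46)
step 9: (-93, 46) + (-24, +9) → (-117, 55)

(-117, 55)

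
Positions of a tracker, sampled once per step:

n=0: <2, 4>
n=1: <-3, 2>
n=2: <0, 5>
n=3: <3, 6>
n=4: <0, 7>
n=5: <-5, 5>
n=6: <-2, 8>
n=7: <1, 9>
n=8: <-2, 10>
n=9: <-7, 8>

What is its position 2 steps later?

Step-to-step displacements: <-5, -2>, <+3, +3>, <+3, +1>, <-3, +1>, <-5, -2>, <+3, +3>, <+3, +1>, <-3, +1>, <-5, -2> — a repeating cycle of length 4.
step 10: apply <+3, +3> → <-4, 11>
step 11: apply <+3, +1> → <-1, 12>

<-1, 12>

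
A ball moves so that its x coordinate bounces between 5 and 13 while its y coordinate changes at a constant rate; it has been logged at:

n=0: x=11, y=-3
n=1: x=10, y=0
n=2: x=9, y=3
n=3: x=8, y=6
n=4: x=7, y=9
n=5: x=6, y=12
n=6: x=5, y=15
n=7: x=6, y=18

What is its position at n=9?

x=8, y=24

The x coordinate travels 1 per step and bounces off the walls at 5 and 13.
  step 8: 6 → 7
  step 9: 7 → 8
The y coordinate changes by +3 each step: at step 9 it is 24.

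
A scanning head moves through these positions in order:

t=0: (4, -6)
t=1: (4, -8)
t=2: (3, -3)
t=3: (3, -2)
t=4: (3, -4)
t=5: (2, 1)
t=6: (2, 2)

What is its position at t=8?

(1, 5)

Step-to-step displacements: (+0, -2), (-1, +5), (+0, +1), (+0, -2), (-1, +5), (+0, +1) — a repeating cycle of length 3.
step 7: apply (+0, -2) → (2, 0)
step 8: apply (-1, +5) → (1, 5)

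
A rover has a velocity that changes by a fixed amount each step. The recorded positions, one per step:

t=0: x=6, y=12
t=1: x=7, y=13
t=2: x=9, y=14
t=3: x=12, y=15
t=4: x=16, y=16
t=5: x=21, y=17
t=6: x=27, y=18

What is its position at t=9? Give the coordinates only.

First differences are (+1, +1), (+2, +1), (+3, +1), (+4, +1), (+5, +1), (+6, +1); their common second difference is (+1, +0) (constant acceleration).
step 7: x=27, y=18 + (+7, +1) → x=34, y=19
step 8: x=34, y=19 + (+8, +1) → x=42, y=20
step 9: x=42, y=20 + (+9, +1) → x=51, y=21

x=51, y=21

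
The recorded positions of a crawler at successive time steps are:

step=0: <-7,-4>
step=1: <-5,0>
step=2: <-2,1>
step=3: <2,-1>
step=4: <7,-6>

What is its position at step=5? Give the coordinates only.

<13,-14>

First differences are <+2,+4>, <+3,+1>, <+4,-2>, <+5,-5>; their common second difference is <+1,-3> (constant acceleration).
step 5: <7,-6> + <+6,-8> → <13,-14>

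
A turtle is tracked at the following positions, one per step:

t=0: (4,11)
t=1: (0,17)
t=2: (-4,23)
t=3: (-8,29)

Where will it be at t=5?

(-16,41)

The position changes by (-4,+6) every step.
step 4: (-8,29) + (-4,+6) → (-12,35)
step 5: (-12,35) + (-4,+6) → (-16,41)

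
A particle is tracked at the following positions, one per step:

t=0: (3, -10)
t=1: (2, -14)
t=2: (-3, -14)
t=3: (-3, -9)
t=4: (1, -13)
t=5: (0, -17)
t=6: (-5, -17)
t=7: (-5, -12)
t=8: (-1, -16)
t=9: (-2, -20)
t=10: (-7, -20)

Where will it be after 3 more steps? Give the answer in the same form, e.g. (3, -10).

(-4, -23)

The moves between consecutive positions are (-1, -4), (-5, +0), (+0, +5), (+4, -4), (-1, -4), (-5, +0), (+0, +5), (+4, -4), (-1, -4), (-5, +0); they repeat the 4-cycle [(-1, -4), (-5, +0), (+0, +5), (+4, -4)].
step 11: apply (+0, +5) → (-7, -15)
step 12: apply (+4, -4) → (-3, -19)
step 13: apply (-1, -4) → (-4, -23)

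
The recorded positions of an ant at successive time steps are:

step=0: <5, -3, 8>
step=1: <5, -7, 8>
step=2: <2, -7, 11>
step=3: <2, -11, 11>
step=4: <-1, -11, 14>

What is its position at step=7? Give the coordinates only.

Differencing gives <+0, -4, +0>, <-3, +0, +3>, <+0, -4, +0>, <-3, +0, +3>. This is the pattern <+0, -4, +0>, <-3, +0, +3> repeated.
step 5: apply <+0, -4, +0> → <-1, -15, 14>
step 6: apply <-3, +0, +3> → <-4, -15, 17>
step 7: apply <+0, -4, +0> → <-4, -19, 17>

<-4, -19, 17>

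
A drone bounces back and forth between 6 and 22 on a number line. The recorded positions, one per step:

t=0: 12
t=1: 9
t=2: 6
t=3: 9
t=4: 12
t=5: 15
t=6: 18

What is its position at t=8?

20

The value reflects between 6 and 22, moving 3 per step.
  step 7: 18 → 21
  step 8: 21 → 20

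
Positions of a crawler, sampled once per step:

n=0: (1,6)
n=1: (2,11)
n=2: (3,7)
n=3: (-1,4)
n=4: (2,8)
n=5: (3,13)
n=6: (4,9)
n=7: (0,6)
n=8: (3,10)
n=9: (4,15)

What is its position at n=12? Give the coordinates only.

Step-to-step displacements: (+1,+5), (+1,-4), (-4,-3), (+3,+4), (+1,+5), (+1,-4), (-4,-3), (+3,+4), (+1,+5) — a repeating cycle of length 4.
step 10: apply (+1,-4) → (5,11)
step 11: apply (-4,-3) → (1,8)
step 12: apply (+3,+4) → (4,12)

(4,12)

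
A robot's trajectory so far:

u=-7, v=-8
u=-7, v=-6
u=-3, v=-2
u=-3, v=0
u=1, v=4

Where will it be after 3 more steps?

The moves between consecutive positions are (+0,+2), (+4,+4), (+0,+2), (+4,+4); they repeat the 2-cycle [(+0,+2), (+4,+4)].
step 5: apply (+0,+2) → u=1, v=6
step 6: apply (+4,+4) → u=5, v=10
step 7: apply (+0,+2) → u=5, v=12

u=5, v=12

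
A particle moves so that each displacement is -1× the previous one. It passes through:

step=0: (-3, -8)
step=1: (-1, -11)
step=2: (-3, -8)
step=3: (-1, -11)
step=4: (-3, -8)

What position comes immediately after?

Step-to-step displacements: (+2, -3), (-2, +3), (+2, -3), (-2, +3); each is -1× the previous.
step 5: (-3, -8) + (+2, -3) → (-1, -11)

(-1, -11)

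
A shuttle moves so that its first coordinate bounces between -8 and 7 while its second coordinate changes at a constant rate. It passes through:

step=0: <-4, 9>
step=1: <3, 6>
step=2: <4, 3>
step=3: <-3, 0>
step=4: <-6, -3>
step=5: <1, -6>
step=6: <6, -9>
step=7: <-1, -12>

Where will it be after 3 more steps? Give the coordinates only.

<6, -21>

The first coordinate reflects between -8 and 7, moving 7 per step.
  step 8: -1 → -8
  step 9: -8 → -1
  step 10: -1 → 6
The second coordinate changes by -3 each step: at step 10 it is -21.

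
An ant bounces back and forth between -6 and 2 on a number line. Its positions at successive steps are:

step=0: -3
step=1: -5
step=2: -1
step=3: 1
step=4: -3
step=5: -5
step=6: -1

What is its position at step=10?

-1

The value reflects between -6 and 2, moving 4 per step.
  step 7: -1 → 1
  step 8: 1 → -3
  step 9: -3 → -5
  step 10: -5 → -1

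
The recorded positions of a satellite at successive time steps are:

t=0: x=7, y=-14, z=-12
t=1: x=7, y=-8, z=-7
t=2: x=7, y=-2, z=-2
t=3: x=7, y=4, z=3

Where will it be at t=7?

The position changes by (+0, +6, +5) every step.
step 4: x=7, y=4, z=3 + (+0, +6, +5) → x=7, y=10, z=8
step 5: x=7, y=10, z=8 + (+0, +6, +5) → x=7, y=16, z=13
step 6: x=7, y=16, z=13 + (+0, +6, +5) → x=7, y=22, z=18
step 7: x=7, y=22, z=18 + (+0, +6, +5) → x=7, y=28, z=23

x=7, y=28, z=23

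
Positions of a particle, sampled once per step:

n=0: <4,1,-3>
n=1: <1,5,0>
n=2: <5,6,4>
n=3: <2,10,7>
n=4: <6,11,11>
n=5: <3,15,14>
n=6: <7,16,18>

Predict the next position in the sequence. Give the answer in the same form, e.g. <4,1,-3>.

Step-to-step displacements: <-3,+4,+3>, <+4,+1,+4>, <-3,+4,+3>, <+4,+1,+4>, <-3,+4,+3>, <+4,+1,+4> — a repeating cycle of length 2.
step 7: apply <-3,+4,+3> → <4,20,21>

<4,20,21>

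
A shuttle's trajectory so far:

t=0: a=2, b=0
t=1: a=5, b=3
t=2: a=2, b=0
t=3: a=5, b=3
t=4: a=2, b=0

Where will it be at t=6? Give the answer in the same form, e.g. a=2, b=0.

a=2, b=0

Step-to-step displacements: (+3, +3), (-3, -3), (+3, +3), (-3, -3); each is -1× the previous.
step 5: a=2, b=0 + (+3, +3) → a=5, b=3
step 6: a=5, b=3 + (-3, -3) → a=2, b=0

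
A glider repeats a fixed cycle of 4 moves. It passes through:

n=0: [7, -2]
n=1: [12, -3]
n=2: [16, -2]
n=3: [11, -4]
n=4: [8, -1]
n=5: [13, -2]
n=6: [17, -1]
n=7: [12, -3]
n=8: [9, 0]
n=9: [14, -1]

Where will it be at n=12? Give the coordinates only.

[10, 1]

The moves between consecutive positions are [+5, -1], [+4, +1], [-5, -2], [-3, +3], [+5, -1], [+4, +1], [-5, -2], [-3, +3], [+5, -1]; they repeat the 4-cycle [[+5, -1], [+4, +1], [-5, -2], [-3, +3]].
step 10: apply [+4, +1] → [18, 0]
step 11: apply [-5, -2] → [13, -2]
step 12: apply [-3, +3] → [10, 1]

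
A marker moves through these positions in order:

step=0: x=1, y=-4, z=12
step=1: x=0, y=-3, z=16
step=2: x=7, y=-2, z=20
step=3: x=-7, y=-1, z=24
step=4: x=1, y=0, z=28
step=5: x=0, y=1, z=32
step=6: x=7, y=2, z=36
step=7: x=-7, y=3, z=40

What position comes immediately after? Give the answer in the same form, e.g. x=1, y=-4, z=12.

x=1, y=4, z=44

X: cycles through 1, 0, 7, -7 every 4 steps. Step 8 lands at position 0 of the cycle → 1.
Y: linear, +1 per step → 4 at step 8.
Z: linear, +4 per step → 44 at step 8.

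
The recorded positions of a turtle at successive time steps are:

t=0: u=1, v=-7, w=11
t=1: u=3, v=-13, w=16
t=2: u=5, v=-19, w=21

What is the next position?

u=7, v=-25, w=26

The position changes by (+2, -6, +5) every step.
step 3: u=5, v=-19, w=21 + (+2, -6, +5) → u=7, v=-25, w=26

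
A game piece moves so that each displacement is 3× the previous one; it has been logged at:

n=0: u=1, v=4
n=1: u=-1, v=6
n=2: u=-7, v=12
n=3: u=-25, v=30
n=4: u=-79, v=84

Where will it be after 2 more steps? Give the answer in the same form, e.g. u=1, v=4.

Consecutive displacements (-2, +2), (-6, +6), (-18, +18), (-54, +54) scale by a factor of 3 each step.
step 5: u=-79, v=84 + (-162, +162) → u=-241, v=246
step 6: u=-241, v=246 + (-486, +486) → u=-727, v=732

u=-727, v=732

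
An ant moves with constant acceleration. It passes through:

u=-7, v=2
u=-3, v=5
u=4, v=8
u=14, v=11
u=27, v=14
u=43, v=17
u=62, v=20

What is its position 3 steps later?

Taking differences between consecutive positions: (+4, +3), (+7, +3), (+10, +3), (+13, +3), (+16, +3), (+19, +3). These grow by (+3, +0) each step.
step 7: u=62, v=20 + (+22, +3) → u=84, v=23
step 8: u=84, v=23 + (+25, +3) → u=109, v=26
step 9: u=109, v=26 + (+28, +3) → u=137, v=29

u=137, v=29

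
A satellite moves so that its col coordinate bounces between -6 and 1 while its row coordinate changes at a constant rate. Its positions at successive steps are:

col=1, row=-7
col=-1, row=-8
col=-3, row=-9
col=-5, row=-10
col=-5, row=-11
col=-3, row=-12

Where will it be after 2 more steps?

The col coordinate travels 2 per step and bounces off the walls at -6 and 1.
  step 6: -3 → -1
  step 7: -1 → 1
The row coordinate changes by -1 each step: at step 7 it is -14.

col=1, row=-14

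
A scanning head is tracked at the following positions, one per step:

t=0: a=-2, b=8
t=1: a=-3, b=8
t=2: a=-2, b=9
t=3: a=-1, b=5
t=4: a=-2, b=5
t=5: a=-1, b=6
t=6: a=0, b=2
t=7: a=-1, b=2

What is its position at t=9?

a=1, b=-1

The moves between consecutive positions are (-1,+0), (+1,+1), (+1,-4), (-1,+0), (+1,+1), (+1,-4), (-1,+0); they repeat the 3-cycle [(-1,+0), (+1,+1), (+1,-4)].
step 8: apply (+1,+1) → a=0, b=3
step 9: apply (+1,-4) → a=1, b=-1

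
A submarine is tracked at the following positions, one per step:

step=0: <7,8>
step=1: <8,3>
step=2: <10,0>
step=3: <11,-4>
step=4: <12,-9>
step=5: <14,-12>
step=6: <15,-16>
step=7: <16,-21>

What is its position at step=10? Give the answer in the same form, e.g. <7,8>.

<20,-33>

Step-to-step displacements: <+1,-5>, <+2,-3>, <+1,-4>, <+1,-5>, <+2,-3>, <+1,-4>, <+1,-5> — a repeating cycle of length 3.
step 8: apply <+2,-3> → <18,-24>
step 9: apply <+1,-4> → <19,-28>
step 10: apply <+1,-5> → <20,-33>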